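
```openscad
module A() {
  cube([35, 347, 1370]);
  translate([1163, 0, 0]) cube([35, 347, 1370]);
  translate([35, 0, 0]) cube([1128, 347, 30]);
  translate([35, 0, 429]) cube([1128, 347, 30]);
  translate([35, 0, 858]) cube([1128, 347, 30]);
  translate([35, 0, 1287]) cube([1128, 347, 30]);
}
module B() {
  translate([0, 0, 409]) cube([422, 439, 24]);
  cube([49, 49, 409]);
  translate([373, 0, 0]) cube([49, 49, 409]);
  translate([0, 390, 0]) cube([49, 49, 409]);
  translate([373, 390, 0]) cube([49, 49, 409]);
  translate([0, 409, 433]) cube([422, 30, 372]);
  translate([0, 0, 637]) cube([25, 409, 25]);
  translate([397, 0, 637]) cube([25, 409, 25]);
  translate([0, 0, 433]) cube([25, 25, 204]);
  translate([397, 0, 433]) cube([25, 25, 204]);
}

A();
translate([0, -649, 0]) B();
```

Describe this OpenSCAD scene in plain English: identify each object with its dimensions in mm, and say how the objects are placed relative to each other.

A is an open bookshelf. Two side panels, each 35 mm thick, 347 mm deep and 1370 mm tall, stand 1198 mm apart (outside-to-outside). Between them sit 4 shelves, each 30 mm thick and 347 mm deep, spanning the full gap between the sides. The bottom shelf rests on the floor (its underside at z = 0) and the clear gap between one shelf's top and the next shelf's underside is 399 mm.

B is a chair. The seat is a 422×439×24 mm slab with its top at z = 433 mm, on four 49×49 mm corner legs (flush with the seat edges, standing on z = 0). A flat backrest 30 mm thick, 372 mm tall, spans the full seat width and rises from the seat top along its +y edge, rear face flush with the rear of the seat. Two armrests of 25×25 mm section run along each side from the seat's front edge to the front of the backrest, top faces 229 mm above the seat top and outer faces flush with the seat's x-edges; a 25×25 mm post under the front of each armrest stands on the seat at the front corner.

The chair is on the floor beside the bookshelf on its −y side.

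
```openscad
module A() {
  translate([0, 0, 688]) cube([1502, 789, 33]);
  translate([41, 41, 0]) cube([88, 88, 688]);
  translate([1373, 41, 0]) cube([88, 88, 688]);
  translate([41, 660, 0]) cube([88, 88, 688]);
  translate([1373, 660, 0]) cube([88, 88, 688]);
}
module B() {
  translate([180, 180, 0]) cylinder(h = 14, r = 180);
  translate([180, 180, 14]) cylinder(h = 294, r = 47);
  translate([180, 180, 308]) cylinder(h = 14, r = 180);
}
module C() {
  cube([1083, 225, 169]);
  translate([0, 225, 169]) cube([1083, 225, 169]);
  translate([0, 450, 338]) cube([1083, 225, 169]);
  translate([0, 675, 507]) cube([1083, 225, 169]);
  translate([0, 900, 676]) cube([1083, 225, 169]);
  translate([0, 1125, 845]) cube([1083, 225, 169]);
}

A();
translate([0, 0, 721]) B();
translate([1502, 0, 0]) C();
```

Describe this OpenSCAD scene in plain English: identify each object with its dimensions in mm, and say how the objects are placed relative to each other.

A is a table: top 1502 mm (x) × 789 mm (y), 33 mm thick, upper face at z = 721 mm, on four 88×88 mm square legs, each inset 41 mm from the nearest pair of top edges, running from z = 0 to the bottom of the top.

B is a spool: two coaxial disc flanges of radius 180 mm and thickness 14 mm, joined by a core cylinder of radius 47 mm and height 294 mm. The lower flange rests on z = 0 and the three cylinders share a vertical axis.

C is a straight staircase of 6 solid steps. Each step is 1083 mm wide (x), 225 mm deep (y, the going) and 169 mm tall (the rise). The first step rests on the floor; each subsequent step sits one going further in +y and one rise higher in +z, directly behind and above the previous step with no overlap.

The spool is on top of the table. The staircase is against the table's +x side, with their −y faces flush.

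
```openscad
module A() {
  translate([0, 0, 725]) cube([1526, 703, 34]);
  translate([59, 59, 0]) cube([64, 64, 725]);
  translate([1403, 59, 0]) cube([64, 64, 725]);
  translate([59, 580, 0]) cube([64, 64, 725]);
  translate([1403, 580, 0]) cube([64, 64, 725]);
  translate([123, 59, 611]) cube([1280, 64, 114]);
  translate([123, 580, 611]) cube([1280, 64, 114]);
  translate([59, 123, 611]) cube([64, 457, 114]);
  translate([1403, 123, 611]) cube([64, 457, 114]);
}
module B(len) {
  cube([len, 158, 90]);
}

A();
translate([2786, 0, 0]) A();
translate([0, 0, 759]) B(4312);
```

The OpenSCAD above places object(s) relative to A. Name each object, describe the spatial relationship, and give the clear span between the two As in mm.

A is a table. B is a beam. A beam spans the tops of two tables. The clear span between the two tables is 1260 mm.

Second table starts at x = 2786; first ends at x = 1526; clear span = 2786 − 1526 = 1260 mm.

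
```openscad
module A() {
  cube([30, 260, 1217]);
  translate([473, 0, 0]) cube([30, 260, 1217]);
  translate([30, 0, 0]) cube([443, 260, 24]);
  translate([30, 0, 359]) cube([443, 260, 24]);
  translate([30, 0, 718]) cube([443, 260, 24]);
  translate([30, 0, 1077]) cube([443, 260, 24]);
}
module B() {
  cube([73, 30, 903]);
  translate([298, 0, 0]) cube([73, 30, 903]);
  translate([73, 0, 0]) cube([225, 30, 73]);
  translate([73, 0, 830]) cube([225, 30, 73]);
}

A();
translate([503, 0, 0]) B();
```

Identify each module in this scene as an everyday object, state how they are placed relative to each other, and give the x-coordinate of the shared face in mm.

A is a bookshelf. B is a picture frame. The picture frame is against the bookshelf's +x side, with their −y faces flush. The x-coordinate of the shared face is 503 mm.

The bookshelf's +x face and the picture frame's −x face are both at x = 503 mm.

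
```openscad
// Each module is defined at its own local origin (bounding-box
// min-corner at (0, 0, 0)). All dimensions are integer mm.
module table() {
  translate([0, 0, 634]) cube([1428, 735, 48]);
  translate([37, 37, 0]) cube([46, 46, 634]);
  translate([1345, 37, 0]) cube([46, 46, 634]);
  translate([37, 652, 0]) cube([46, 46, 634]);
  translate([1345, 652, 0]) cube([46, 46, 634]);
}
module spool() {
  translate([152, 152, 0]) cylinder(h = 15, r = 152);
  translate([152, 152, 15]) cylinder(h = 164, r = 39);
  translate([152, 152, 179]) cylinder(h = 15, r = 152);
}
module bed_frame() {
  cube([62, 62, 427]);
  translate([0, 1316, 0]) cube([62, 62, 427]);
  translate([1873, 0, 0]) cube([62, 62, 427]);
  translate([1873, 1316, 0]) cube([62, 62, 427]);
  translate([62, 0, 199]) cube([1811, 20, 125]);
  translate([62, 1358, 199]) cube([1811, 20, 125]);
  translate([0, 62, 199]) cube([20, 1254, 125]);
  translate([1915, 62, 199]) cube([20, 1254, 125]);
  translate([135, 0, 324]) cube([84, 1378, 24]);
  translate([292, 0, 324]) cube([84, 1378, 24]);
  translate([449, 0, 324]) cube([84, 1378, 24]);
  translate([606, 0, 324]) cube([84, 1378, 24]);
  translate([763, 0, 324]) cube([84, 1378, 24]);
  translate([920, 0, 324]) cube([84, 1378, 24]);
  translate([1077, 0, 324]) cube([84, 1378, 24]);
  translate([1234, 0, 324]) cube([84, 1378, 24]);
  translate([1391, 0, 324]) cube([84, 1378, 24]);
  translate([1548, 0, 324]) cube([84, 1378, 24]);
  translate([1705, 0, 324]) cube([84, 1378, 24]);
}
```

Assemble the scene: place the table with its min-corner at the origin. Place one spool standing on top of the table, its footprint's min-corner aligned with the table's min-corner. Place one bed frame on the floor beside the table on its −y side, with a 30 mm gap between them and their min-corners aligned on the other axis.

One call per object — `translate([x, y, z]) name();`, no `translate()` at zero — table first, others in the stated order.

table();
translate([0, 0, 682]) spool();
translate([0, -1408, 0]) bed_frame();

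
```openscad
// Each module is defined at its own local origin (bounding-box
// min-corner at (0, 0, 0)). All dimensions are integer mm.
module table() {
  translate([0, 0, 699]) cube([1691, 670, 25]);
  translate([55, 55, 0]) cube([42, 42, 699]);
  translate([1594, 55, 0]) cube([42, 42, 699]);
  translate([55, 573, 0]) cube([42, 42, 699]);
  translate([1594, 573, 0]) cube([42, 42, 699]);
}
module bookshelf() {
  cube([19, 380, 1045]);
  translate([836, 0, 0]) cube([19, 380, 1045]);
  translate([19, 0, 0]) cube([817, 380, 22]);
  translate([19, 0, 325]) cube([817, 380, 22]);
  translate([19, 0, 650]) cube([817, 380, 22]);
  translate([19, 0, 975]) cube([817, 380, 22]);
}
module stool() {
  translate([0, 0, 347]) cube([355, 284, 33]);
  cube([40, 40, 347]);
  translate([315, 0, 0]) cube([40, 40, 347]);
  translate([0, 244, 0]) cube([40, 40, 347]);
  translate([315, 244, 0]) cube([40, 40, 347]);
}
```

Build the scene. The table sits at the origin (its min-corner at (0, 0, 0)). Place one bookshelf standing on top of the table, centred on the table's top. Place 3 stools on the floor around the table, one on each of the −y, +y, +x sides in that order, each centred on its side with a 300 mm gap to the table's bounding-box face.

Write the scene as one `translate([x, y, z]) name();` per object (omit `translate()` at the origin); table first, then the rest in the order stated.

table();
translate([418, 145, 724]) bookshelf();
translate([668, -584, 0]) stool();
translate([668, 970, 0]) stool();
translate([1991, 193, 0]) stool();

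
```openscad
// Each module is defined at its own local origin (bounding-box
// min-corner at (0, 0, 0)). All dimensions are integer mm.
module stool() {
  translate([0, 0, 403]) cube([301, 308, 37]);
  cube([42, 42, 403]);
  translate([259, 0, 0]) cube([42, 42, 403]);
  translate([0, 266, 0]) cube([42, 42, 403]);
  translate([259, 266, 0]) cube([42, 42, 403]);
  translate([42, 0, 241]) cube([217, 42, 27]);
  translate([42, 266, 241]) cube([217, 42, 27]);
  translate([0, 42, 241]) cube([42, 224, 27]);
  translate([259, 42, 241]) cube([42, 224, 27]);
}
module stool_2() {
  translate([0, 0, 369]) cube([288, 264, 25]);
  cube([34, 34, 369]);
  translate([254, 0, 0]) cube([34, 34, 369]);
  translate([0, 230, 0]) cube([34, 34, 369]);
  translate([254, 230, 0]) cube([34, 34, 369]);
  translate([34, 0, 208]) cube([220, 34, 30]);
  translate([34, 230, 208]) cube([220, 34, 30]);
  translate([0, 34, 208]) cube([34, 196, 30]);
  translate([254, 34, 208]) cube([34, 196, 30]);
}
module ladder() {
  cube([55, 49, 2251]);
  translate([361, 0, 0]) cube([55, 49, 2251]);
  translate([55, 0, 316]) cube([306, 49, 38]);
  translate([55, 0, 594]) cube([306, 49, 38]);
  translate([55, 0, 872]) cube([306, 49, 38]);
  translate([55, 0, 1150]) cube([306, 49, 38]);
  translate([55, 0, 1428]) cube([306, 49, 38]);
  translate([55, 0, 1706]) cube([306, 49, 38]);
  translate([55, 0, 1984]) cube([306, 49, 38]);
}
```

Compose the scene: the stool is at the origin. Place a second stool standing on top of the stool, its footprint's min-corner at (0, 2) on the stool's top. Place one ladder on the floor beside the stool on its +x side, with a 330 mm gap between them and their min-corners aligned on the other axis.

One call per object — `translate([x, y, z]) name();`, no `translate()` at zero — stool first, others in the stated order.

stool();
translate([0, 2, 440]) stool_2();
translate([631, 0, 0]) ladder();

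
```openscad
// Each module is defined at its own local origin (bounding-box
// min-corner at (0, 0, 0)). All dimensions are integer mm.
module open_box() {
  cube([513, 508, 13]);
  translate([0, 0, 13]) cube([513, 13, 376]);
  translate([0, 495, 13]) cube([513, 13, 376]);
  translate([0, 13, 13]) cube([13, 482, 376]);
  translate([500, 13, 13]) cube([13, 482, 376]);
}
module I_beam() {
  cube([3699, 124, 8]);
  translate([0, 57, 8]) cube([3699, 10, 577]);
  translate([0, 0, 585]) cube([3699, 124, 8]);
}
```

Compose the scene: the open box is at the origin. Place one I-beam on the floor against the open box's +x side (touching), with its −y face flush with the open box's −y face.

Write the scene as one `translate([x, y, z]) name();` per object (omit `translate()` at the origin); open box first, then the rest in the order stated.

open_box();
translate([513, 0, 0]) I_beam();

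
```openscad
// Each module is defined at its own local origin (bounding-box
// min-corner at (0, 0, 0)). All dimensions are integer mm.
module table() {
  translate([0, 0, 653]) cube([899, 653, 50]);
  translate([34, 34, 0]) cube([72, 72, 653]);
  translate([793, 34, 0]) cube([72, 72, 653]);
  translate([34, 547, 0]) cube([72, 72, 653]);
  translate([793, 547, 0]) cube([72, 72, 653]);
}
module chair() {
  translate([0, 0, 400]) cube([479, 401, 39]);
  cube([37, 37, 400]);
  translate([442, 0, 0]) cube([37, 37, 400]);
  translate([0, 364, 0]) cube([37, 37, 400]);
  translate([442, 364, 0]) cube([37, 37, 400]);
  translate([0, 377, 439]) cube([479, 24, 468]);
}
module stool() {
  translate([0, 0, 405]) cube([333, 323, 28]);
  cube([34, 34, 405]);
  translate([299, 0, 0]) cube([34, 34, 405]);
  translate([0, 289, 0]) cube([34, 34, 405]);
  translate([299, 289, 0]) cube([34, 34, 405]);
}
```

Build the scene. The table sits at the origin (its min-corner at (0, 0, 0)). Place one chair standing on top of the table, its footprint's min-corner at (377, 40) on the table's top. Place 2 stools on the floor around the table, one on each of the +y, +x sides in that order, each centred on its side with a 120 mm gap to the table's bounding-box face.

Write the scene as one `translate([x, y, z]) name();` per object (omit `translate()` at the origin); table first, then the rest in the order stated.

table();
translate([377, 40, 703]) chair();
translate([283, 773, 0]) stool();
translate([1019, 165, 0]) stool();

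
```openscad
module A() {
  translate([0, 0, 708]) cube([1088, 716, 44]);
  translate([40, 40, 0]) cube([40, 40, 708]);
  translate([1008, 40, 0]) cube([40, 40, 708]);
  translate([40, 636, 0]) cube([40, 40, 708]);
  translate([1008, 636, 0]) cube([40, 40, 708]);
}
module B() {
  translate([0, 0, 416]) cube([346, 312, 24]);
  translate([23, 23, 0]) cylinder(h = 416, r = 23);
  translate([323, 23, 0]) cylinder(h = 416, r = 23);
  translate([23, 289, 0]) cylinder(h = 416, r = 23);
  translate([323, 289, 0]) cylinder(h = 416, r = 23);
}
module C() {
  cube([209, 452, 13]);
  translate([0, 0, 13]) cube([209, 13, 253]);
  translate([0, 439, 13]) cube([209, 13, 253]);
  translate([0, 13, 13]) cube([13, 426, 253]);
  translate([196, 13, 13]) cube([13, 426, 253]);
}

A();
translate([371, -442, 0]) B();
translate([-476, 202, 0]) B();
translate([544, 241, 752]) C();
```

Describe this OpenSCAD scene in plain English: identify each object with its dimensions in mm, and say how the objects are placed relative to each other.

A is a rectangular dining table. The top is 1088×716×44 mm with its upper surface at z = 752 mm. It stands on four 40×40 mm square legs, each inset 40 mm from the nearest pair of top edges, running from the floor to the underside of the top.

B is a simple wooden stool: a rectangular seat 346 mm (x) by 312 mm (y), 24 mm thick, top face at z = 440 mm, on four round legs, each 46 mm in diameter. The legs rest on z = 0, each leg's axis is inset half a diameter from the nearest pair of seat edges (so the leg's bounding box is flush with the corner).

C is an open storage box with external size 209×452×266 mm and wall thickness 13 mm (the base is also 13 mm thick). The base covers the whole footprint; the four walls stand on the base, with the y-facing walls full-width and the x-facing walls fitting between their inner faces.

Two stools sit around the table at the −y, −x sides. The open box is on top of the table.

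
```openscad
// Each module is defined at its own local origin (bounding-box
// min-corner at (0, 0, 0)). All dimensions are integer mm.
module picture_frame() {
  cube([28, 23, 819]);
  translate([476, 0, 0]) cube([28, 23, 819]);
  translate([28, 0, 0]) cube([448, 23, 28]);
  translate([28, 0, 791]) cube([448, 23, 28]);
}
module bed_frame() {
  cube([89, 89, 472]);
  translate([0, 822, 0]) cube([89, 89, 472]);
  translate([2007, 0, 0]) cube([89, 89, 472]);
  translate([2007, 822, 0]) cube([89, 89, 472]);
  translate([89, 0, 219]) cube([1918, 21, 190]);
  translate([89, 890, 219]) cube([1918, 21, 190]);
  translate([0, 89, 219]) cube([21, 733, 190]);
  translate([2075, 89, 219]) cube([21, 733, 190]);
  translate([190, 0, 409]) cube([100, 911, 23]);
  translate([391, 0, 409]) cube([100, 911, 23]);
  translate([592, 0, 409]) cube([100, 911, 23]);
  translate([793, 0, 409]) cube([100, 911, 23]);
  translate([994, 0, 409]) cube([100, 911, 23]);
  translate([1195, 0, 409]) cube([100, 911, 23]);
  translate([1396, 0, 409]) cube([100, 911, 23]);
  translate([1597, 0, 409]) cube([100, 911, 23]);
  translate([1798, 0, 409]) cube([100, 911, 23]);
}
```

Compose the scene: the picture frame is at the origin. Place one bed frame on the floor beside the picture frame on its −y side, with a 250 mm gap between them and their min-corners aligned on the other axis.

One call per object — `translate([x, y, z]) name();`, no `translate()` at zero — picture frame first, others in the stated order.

picture_frame();
translate([0, -1161, 0]) bed_frame();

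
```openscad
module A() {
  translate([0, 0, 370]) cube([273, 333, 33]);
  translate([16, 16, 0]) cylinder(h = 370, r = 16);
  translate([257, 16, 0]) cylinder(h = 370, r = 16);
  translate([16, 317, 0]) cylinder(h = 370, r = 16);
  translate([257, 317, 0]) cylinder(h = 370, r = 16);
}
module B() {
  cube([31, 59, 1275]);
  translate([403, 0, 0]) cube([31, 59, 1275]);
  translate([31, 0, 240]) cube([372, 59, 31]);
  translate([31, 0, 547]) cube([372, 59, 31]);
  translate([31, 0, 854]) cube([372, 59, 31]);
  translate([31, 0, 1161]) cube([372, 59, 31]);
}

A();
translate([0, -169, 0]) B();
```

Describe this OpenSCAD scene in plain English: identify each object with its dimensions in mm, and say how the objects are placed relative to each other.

A is a simple wooden stool: a rectangular seat 273 mm (x) by 333 mm (y), 33 mm thick, top face at z = 403 mm, on four round legs, each 32 mm in diameter. The legs rest on z = 0, each leg's axis is inset half a diameter from the nearest pair of seat edges (so the leg's bounding box is flush with the corner).

B is a wooden ladder with two side rails of 31×59 mm section and 1275 mm height, set 434 mm apart overall. Between them run 4 rectangular rungs (59 mm deep, 31 mm thick), front faces flush with the rails' −y face. The bottom of the first rung is 240 mm above the floor and each subsequent rung is 307 mm higher than the one below.

The ladder is on the floor beside the stool on its −y side.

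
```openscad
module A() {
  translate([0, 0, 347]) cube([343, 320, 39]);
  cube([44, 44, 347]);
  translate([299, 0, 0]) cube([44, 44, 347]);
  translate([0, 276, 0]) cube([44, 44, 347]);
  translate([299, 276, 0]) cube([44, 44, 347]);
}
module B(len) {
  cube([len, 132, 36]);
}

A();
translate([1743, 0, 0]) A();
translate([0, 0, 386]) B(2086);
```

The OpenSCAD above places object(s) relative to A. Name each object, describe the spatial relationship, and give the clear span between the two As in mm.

A is a stool. B is a beam. A beam spans the tops of two stools. The clear span between the two stools is 1400 mm.

Second stool starts at x = 1743; first ends at x = 343; clear span = 1743 − 343 = 1400 mm.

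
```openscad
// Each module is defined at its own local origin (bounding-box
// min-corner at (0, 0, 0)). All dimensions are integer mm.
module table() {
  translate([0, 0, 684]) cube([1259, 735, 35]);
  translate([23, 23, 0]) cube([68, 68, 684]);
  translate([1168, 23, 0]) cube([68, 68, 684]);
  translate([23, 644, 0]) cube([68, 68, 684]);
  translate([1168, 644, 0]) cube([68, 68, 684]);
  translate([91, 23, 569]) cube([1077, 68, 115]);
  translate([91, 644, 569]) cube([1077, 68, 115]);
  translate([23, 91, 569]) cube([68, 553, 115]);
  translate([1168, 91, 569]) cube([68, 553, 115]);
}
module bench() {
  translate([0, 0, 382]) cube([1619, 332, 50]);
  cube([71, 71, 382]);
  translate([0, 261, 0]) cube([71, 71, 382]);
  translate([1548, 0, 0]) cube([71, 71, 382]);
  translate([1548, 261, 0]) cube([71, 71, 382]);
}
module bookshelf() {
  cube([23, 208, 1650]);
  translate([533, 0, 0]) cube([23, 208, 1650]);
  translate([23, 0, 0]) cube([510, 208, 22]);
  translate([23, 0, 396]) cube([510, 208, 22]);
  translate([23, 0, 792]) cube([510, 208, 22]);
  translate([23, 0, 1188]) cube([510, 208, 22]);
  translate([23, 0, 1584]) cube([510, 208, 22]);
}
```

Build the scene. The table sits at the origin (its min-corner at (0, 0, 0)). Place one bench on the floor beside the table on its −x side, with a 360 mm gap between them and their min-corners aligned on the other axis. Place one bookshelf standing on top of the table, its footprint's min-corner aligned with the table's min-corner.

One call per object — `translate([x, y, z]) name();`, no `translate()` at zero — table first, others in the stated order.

table();
translate([-1979, 0, 0]) bench();
translate([0, 0, 719]) bookshelf();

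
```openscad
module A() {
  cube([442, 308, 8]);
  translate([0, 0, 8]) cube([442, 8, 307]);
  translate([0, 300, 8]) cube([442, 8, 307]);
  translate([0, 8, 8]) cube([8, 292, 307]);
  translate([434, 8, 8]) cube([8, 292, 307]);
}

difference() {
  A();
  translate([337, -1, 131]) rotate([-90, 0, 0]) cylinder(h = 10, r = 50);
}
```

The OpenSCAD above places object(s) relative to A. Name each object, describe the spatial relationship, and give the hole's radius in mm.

A is an open box. The open box has a circular hole through its front wall. The hole's radius is 50 mm.

The subtracted cylinder has r = 50 mm.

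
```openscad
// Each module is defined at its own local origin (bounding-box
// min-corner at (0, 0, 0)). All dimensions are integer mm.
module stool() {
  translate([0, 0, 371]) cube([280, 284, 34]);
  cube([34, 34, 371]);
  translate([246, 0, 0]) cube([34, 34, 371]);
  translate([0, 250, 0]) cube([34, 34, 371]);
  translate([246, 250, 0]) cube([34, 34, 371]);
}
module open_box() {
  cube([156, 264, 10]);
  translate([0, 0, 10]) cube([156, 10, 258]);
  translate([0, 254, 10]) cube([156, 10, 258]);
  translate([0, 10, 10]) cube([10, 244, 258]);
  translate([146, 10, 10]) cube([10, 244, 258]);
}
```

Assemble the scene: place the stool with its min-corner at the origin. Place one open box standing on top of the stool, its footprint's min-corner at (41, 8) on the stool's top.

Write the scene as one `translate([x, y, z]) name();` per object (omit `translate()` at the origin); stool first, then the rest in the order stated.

stool();
translate([41, 8, 405]) open_box();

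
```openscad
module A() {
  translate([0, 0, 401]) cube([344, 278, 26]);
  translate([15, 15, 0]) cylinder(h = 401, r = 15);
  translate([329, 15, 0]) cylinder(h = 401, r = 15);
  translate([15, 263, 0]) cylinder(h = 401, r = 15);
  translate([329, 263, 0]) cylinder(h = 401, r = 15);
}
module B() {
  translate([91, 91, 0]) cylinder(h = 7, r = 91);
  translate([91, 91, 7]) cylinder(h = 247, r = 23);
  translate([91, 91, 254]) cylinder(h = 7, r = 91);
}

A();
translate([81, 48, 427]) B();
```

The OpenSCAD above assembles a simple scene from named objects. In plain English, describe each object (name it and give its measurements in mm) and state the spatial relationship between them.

A is a four-legged stool. The seat is 344×278 mm, 26 mm thick, top at z = 427 mm. It stands on four round legs, each 30 mm in diameter, from z = 0 to the seat underside, each leg's axis is inset half a diameter from the nearest pair of seat edges (so the leg's bounding box is flush with the corner).

B is a spool: two coaxial disc flanges of radius 91 mm and thickness 7 mm, joined by a core cylinder of radius 23 mm and height 247 mm. The lower flange rests on z = 0 and the three cylinders share a vertical axis.

The spool is on top of the stool, centred.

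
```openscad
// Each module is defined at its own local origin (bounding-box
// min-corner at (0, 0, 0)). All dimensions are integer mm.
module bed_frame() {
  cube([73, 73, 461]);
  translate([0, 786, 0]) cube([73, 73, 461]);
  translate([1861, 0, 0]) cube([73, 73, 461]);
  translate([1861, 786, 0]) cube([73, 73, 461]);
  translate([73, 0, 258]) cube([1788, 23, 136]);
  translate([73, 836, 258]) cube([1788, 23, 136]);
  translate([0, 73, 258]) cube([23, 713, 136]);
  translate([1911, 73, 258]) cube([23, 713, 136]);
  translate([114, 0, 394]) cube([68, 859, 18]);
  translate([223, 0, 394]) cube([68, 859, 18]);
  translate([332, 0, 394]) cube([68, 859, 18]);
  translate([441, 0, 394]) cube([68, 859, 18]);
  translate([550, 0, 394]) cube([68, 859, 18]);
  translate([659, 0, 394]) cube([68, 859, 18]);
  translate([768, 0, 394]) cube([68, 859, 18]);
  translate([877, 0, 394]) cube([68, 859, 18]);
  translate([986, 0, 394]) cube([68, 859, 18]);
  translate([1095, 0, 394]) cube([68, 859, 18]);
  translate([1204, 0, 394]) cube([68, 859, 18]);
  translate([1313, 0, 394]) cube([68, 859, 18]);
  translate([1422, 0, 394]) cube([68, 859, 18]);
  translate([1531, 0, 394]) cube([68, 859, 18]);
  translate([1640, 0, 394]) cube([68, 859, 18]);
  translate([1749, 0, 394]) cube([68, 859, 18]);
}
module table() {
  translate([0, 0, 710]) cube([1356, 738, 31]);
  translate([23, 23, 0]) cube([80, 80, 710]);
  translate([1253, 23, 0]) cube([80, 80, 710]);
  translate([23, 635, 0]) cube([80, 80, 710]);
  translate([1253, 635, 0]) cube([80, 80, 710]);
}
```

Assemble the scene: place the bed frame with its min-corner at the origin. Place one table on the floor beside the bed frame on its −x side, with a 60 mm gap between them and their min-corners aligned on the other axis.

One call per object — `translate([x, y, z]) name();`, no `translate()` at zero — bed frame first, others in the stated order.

bed_frame();
translate([-1416, 0, 0]) table();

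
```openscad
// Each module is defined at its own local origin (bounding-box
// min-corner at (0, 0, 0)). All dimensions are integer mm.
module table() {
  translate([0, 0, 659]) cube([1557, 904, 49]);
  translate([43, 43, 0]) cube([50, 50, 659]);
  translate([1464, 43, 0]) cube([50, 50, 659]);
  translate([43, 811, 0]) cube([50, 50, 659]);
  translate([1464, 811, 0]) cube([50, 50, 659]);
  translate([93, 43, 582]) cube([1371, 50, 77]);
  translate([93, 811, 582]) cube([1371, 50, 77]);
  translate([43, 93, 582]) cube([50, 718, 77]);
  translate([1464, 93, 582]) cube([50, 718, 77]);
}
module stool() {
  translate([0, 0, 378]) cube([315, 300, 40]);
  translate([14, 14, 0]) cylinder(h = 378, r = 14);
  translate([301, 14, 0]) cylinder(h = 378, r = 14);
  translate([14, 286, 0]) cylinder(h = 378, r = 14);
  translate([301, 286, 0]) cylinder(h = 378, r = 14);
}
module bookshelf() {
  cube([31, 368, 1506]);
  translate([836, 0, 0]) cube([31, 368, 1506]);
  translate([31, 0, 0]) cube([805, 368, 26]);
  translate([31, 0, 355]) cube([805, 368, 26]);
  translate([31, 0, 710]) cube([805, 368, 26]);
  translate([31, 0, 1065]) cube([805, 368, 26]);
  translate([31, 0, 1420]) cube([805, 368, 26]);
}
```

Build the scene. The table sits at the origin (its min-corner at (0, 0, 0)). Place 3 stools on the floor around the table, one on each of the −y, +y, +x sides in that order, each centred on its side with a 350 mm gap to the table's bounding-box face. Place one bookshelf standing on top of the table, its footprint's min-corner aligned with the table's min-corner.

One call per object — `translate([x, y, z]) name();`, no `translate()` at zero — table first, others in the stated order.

table();
translate([621, -650, 0]) stool();
translate([621, 1254, 0]) stool();
translate([1907, 302, 0]) stool();
translate([0, 0, 708]) bookshelf();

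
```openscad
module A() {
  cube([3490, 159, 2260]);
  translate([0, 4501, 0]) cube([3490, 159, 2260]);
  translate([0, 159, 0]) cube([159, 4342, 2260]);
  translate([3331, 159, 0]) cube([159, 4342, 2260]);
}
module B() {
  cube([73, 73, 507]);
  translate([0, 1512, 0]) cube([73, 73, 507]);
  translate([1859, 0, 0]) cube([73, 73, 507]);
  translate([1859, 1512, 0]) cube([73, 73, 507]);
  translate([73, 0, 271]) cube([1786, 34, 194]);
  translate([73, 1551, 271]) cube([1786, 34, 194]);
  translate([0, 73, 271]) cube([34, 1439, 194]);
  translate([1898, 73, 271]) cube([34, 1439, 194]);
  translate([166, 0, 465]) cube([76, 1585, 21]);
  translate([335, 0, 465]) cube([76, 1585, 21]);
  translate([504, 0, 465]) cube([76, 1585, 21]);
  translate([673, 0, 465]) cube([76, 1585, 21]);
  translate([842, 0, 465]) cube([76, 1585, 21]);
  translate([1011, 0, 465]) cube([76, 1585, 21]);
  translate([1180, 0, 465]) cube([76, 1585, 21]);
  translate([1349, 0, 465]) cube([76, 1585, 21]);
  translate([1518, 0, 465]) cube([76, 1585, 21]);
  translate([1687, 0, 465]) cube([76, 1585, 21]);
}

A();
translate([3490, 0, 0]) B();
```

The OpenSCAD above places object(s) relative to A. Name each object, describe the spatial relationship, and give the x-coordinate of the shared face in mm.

A is a house frame. B is a bed frame. The bed frame is against the house frame's +x side, with their −y faces flush. The x-coordinate of the shared face is 3490 mm.

The house frame's +x face and the bed frame's −x face are both at x = 3490 mm.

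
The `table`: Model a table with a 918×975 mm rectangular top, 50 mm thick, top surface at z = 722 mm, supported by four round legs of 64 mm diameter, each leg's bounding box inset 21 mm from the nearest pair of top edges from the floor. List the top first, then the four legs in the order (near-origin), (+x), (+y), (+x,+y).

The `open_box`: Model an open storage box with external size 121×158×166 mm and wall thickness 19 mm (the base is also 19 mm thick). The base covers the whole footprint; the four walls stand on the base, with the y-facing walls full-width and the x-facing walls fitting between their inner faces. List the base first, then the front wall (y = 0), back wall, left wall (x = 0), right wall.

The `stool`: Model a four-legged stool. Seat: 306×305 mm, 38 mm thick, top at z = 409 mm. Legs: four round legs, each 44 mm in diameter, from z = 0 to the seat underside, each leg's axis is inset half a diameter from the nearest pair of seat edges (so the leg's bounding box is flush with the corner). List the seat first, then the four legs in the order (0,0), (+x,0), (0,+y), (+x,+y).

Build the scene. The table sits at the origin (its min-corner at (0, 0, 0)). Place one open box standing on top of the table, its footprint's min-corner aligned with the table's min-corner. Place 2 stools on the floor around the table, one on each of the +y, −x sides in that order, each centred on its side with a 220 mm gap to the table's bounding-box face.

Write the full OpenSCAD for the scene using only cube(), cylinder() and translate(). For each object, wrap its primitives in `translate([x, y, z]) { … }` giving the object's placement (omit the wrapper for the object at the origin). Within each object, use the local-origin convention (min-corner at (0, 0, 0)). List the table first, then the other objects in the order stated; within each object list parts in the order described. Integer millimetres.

translate([0, 0, 672]) cube([918, 975, 50]);
translate([53, 53, 0]) cylinder(h = 672, r = 32);
translate([865, 53, 0]) cylinder(h = 672, r = 32);
translate([53, 922, 0]) cylinder(h = 672, r = 32);
translate([865, 922, 0]) cylinder(h = 672, r = 32);
translate([0, 0, 722]) {
  cube([121, 158, 19]);
  translate([0, 0, 19]) cube([121, 19, 147]);
  translate([0, 139, 19]) cube([121, 19, 147]);
  translate([0, 19, 19]) cube([19, 120, 147]);
  translate([102, 19, 19]) cube([19, 120, 147]);
}
translate([306, 1195, 0]) {
  translate([0, 0, 371]) cube([306, 305, 38]);
  translate([22, 22, 0]) cylinder(h = 371, r = 22);
  translate([284, 22, 0]) cylinder(h = 371, r = 22);
  translate([22, 283, 0]) cylinder(h = 371, r = 22);
  translate([284, 283, 0]) cylinder(h = 371, r = 22);
}
translate([-526, 335, 0]) {
  translate([0, 0, 371]) cube([306, 305, 38]);
  translate([22, 22, 0]) cylinder(h = 371, r = 22);
  translate([284, 22, 0]) cylinder(h = 371, r = 22);
  translate([22, 283, 0]) cylinder(h = 371, r = 22);
  translate([284, 283, 0]) cylinder(h = 371, r = 22);
}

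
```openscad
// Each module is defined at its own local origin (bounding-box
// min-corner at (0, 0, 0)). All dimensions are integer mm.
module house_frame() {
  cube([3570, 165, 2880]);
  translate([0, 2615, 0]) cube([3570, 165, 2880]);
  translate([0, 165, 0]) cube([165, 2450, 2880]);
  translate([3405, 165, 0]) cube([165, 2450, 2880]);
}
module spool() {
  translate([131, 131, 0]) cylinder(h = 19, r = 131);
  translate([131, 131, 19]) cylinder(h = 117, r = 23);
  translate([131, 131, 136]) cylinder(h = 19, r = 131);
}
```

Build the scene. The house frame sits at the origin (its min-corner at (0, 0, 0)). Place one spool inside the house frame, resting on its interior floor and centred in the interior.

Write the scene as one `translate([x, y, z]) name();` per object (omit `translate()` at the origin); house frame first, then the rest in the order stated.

house_frame();
translate([1654, 1259, 0]) spool();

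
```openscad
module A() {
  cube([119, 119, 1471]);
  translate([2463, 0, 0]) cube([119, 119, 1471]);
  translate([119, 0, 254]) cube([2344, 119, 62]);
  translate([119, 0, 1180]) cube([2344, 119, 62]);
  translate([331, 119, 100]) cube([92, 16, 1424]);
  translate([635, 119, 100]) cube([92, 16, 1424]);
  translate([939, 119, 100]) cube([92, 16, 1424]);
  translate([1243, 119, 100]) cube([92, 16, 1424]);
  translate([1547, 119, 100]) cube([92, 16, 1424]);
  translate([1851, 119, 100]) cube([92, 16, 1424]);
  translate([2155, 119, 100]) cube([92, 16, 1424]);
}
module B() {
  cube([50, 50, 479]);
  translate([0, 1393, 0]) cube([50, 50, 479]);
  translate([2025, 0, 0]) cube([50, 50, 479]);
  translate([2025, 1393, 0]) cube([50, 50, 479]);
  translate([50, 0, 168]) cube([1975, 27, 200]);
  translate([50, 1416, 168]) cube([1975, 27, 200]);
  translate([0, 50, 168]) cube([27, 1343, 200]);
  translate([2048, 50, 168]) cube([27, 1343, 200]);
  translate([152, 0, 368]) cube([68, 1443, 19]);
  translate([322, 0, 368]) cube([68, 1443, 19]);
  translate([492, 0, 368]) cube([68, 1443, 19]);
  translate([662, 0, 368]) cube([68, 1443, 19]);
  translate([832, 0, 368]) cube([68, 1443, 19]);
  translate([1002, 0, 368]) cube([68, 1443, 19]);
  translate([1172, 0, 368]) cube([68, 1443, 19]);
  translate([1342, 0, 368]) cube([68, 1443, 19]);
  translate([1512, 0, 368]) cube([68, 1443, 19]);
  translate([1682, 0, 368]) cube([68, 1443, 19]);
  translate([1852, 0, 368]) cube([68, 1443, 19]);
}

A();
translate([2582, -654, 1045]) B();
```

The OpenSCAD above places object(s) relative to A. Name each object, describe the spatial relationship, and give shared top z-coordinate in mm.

A is a fence section. B is a bed frame. The bed frame is beside the fence section with their tops flush at z = 1524. The shared top z-coordinate is 1524 mm.

Both tops at z = 1524 mm.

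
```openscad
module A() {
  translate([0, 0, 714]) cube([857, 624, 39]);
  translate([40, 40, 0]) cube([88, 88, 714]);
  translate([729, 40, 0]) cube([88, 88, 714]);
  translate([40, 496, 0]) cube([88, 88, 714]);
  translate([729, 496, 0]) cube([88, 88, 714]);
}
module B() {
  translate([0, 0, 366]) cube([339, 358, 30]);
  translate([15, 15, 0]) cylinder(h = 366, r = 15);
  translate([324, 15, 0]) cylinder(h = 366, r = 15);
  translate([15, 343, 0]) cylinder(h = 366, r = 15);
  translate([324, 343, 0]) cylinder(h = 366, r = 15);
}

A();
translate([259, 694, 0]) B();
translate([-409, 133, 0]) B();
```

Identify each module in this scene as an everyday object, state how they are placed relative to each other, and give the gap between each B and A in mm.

Each stool's nearest face is 70 mm from the table's bounding box.

A is a table. B is a stool. Two stools sit around the table at the +y, −x sides. The gap between each stool and the table is 70 mm.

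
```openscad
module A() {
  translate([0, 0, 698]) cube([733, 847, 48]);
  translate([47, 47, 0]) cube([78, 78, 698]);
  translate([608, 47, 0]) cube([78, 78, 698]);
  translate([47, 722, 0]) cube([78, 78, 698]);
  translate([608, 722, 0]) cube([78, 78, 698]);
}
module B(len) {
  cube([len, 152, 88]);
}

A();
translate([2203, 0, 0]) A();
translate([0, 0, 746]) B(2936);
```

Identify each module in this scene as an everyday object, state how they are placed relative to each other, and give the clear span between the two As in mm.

A is a table. B is a beam. A beam spans the tops of two tables. The clear span between the two tables is 1470 mm.

Second table starts at x = 2203; first ends at x = 733; clear span = 2203 − 733 = 1470 mm.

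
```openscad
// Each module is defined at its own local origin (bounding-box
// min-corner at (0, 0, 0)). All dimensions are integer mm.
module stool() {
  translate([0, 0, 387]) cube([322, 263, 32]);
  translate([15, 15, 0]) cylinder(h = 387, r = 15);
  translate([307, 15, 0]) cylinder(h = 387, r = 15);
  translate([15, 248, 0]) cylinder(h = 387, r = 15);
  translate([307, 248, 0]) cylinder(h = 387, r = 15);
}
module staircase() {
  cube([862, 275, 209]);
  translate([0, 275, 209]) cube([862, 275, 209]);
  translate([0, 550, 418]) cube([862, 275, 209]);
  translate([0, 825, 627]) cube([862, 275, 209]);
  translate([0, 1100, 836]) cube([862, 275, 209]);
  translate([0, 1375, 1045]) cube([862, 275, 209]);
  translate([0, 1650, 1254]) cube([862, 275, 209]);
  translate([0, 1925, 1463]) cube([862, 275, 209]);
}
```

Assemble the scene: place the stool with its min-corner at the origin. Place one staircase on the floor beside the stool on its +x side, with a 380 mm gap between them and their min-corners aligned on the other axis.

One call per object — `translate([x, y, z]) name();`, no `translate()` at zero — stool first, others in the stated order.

stool();
translate([702, 0, 0]) staircase();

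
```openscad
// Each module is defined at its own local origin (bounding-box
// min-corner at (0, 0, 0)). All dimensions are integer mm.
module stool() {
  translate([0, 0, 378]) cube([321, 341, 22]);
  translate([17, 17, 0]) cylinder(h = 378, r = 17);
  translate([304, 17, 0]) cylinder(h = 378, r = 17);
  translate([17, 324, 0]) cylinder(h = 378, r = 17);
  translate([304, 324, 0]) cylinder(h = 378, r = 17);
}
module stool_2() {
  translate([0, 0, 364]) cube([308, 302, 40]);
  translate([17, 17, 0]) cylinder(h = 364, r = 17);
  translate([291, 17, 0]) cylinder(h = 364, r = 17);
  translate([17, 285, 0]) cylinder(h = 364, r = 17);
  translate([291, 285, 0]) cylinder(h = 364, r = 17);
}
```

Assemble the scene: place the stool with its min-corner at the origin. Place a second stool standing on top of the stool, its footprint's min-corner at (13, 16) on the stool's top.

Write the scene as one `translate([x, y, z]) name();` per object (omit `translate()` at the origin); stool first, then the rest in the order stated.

stool();
translate([13, 16, 400]) stool_2();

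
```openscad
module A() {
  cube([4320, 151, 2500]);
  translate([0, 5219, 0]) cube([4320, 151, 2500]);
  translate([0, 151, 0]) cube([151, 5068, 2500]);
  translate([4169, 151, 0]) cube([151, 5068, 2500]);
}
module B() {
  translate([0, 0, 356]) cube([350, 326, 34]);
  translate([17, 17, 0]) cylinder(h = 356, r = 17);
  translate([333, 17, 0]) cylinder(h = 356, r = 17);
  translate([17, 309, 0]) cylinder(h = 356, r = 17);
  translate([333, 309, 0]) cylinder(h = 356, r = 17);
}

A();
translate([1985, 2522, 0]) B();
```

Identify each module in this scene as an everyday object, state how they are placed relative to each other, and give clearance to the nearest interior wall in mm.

Clearances: x = 1834, y = 2371; minimum 1834 mm.

A is a house frame. B is a stool. The stool sits inside the house frame, centred. The clearance to the nearest interior wall is 1834 mm.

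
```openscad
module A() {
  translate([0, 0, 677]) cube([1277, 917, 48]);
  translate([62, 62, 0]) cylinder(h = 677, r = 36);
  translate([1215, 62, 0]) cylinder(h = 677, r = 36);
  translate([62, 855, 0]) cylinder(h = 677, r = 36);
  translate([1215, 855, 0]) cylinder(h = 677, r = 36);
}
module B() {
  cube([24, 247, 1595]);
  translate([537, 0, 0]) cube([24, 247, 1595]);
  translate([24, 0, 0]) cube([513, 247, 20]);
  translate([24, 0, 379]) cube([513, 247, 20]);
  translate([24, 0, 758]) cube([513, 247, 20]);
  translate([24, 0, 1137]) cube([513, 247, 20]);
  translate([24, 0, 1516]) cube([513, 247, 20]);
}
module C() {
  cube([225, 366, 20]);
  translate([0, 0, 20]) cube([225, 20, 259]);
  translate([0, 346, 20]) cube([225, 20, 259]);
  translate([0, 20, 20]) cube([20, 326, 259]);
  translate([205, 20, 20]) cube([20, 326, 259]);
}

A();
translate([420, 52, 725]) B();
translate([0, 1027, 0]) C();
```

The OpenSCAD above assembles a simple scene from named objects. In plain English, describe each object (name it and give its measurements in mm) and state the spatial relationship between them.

A is a table: top 1277 mm (x) × 917 mm (y), 48 mm thick, upper face at z = 725 mm, on four round legs of 72 mm diameter, each leg's bounding box inset 26 mm from the nearest pair of top edges, running from z = 0 to the bottom of the top.

B is a bookshelf 561 mm wide overall, 247 mm deep and 1595 mm tall. The two sides are 24 mm thick vertical panels. 5 horizontal shelves of 20 mm thickness span between the inner faces of the sides; the lowest shelf sits on the floor and shelves are stacked with a clear vertical gap of 359 mm between each pair.

C is an open storage box with external size 225×366×279 mm and wall thickness 20 mm (the base is also 20 mm thick). The base covers the whole footprint; the four walls stand on the base, with the y-facing walls full-width and the x-facing walls fitting between their inner faces.

The bookshelf is on top of the table. The open box is on the floor beside the table on its +y side.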